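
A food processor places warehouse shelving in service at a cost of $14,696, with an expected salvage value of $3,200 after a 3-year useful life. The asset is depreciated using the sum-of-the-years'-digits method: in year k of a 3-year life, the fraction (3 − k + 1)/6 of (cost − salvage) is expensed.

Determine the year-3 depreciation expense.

Depreciable base = $14,696 − $3,200 = $11,496.
Sum of the years' digits = 3+2+1 = 6.
Year 1: $11,496 × 3/6 = $5,748. Book value $8,948.
Year 2: $11,496 × 2/6 = $3,832. Book value $5,116.
Year 3: $11,496 × 1/6 = $1,916. Book value $3,200.

$1,916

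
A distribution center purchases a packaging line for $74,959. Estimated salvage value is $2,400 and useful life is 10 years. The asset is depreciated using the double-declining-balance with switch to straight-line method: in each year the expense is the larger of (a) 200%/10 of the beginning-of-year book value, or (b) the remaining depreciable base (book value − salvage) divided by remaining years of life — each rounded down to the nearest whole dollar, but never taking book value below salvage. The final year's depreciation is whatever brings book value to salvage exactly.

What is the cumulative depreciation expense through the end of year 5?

$50,395

Depreciable base = $74,959 − $2,400 = $72,559.
Year 1: DB = ⌊$74,959 × 200%/10⌋ = $14,991; SL = ⌊$72,559/10⌋ = $7,255 → take DB $14,991. Book value $59,968.
Year 2: DB = ⌊$59,968 × 200%/10⌋ = $11,993; SL = ⌊$57,568/9⌋ = $6,396 → take DB $11,993. Book value $47,975.
Year 3: DB = ⌊$47,975 × 200%/10⌋ = $9,595; SL = ⌊$45,575/8⌋ = $5,696 → take DB $9,595. Book value $38,380.
Year 4: DB = ⌊$38,380 × 200%/10⌋ = $7,676; SL = ⌊$35,980/7⌋ = $5,140 → take DB $7,676. Book value $30,704.
Year 5: DB = ⌊$30,704 × 200%/10⌋ = $6,140; SL = ⌊$28,304/6⌋ = $4,717 → take DB $6,140. Book value $24,564.
Accumulated through year 5 = $74,959 − $24,564 = $50,395.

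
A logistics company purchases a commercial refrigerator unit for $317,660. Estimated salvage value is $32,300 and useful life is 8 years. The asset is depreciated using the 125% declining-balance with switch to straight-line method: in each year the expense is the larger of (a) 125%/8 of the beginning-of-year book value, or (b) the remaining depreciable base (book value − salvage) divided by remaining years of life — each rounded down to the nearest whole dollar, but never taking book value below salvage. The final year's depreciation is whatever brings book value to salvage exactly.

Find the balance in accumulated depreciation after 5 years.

Depreciable base = $317,660 − $32,300 = $285,360.
Year 1: DB = ⌊$317,660 × 125%/8⌋ = $49,634; SL = ⌊$285,360/8⌋ = $35,670 → take DB $49,634. Book value $268,026.
Year 2: DB = ⌊$268,026 × 125%/8⌋ = $41,879; SL = ⌊$235,726/7⌋ = $33,675 → take DB $41,879. Book value $226,147.
Year 3: DB = ⌊$226,147 × 125%/8⌋ = $35,335; SL = ⌊$193,847/6⌋ = $32,307 → take DB $35,335. Book value $190,812.
Year 4: DB = ⌊$190,812 × 125%/8⌋ = $29,814; SL = ⌊$158,512/5⌋ = $31,702 → take SL $31,702. Book value $159,110.
Year 5: DB = ⌊$159,110 × 125%/8⌋ = $24,860; SL = ⌊$126,810/4⌋ = $31,702 → take SL $31,702. Book value $127,408.
Accumulated through year 5 = $317,660 − $127,408 = $190,252.

$190,252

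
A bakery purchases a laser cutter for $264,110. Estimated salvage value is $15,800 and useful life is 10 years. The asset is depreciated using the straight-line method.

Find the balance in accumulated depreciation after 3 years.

Depreciable base = $264,110 − $15,800 = $248,310.
Annual expense = $248,310 / 10 = $24,831.
End of year 1: book value $239,279.
End of year 2: book value $214,448.
End of year 3: book value $189,617.
Accumulated through year 3 = $264,110 − $189,617 = $74,493.

$74,493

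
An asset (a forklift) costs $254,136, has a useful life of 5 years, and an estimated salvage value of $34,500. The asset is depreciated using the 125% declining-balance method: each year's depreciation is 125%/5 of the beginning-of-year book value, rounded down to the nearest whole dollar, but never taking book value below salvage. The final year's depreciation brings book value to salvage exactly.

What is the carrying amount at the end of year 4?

$80,411

Depreciable base = $254,136 − $34,500 = $219,636.
Year 1: ⌊$254,136 × 125%/5⌋ = $63,534. Book value $190,602.
Year 2: ⌊$190,602 × 125%/5⌋ = $47,650. Book value $142,952.
Year 3: ⌊$142,952 × 125%/5⌋ = $35,738. Book value $107,214.
Year 4: ⌊$107,214 × 125%/5⌋ = $26,803. Book value $80,411.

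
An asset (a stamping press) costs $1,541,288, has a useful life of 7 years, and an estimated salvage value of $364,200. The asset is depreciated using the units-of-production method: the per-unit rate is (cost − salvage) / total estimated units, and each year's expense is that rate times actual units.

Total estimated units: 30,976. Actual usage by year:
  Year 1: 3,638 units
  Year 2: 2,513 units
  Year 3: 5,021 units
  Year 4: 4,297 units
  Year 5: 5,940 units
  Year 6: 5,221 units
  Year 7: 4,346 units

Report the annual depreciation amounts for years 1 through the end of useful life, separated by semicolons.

$138,244; $95,494; $190,798; $163,286; $225,720; $198,398; $165,148

Depreciable base = $1,541,288 − $364,200 = $1,177,088.
Rate = $1,177,088 / 30,976 units = $38 per unit.
Year 1: 3,638 × $38 = $138,244. Book value $1,403,044.
Year 2: 2,513 × $38 = $95,494. Book value $1,307,550.
Year 3: 5,021 × $38 = $190,798. Book value $1,116,752.
Year 4: 4,297 × $38 = $163,286. Book value $953,466.
Year 5: 5,940 × $38 = $225,720. Book value $727,746.
Year 6: 5,221 × $38 = $198,398. Book value $529,348.
Year 7: 4,346 × $38 = $165,148. Book value $364,200.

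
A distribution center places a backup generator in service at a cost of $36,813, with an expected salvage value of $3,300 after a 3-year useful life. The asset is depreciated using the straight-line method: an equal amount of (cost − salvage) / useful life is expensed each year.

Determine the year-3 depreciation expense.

$11,171

Depreciable base = $36,813 − $3,300 = $33,513.
Annual expense = $33,513 / 3 = $11,171.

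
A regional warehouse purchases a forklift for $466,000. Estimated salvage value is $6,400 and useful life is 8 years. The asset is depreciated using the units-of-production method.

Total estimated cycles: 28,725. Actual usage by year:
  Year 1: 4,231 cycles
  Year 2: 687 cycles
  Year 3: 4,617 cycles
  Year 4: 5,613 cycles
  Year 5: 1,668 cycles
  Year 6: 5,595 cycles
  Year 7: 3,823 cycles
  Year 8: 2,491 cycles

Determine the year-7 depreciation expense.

$61,168

Depreciable base = $466,000 − $6,400 = $459,600.
Rate = $459,600 / 28,725 cycles = $16 per cycle.
Year 1: 4,231 × $16 = $67,696. Book value $398,304.
Year 2: 687 × $16 = $10,992. Book value $387,312.
Year 3: 4,617 × $16 = $73,872. Book value $313,440.
Year 4: 5,613 × $16 = $89,808. Book value $223,632.
Year 5: 1,668 × $16 = $26,688. Book value $196,944.
Year 6: 5,595 × $16 = $89,520. Book value $107,424.
Year 7: 3,823 × $16 = $61,168. Book value $46,256.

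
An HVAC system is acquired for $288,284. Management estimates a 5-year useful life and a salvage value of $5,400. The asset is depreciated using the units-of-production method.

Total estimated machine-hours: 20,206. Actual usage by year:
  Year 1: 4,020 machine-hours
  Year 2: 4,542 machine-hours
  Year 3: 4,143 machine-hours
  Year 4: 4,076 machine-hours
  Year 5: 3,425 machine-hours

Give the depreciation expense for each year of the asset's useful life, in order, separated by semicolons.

$56,280; $63,588; $58,002; $57,064; $47,950

Depreciable base = $288,284 − $5,400 = $282,884.
Rate = $282,884 / 20,206 machine-hours = $14 per machine-hour.
Year 1: 4,020 × $14 = $56,280. Book value $232,004.
Year 2: 4,542 × $14 = $63,588. Book value $168,416.
Year 3: 4,143 × $14 = $58,002. Book value $110,414.
Year 4: 4,076 × $14 = $57,064. Book value $53,350.
Year 5: 3,425 × $14 = $47,950. Book value $5,400.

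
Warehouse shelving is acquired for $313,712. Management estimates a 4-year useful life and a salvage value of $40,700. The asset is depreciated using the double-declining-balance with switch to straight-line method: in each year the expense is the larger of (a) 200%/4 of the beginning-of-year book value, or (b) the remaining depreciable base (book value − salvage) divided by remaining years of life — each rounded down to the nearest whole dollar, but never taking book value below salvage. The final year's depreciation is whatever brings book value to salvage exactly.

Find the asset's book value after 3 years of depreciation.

Depreciable base = $313,712 − $40,700 = $273,012.
Year 1: DB = ⌊$313,712 × 200%/4⌋ = $156,856; SL = ⌊$273,012/4⌋ = $68,253 → take DB $156,856. Book value $156,856.
Year 2: DB = ⌊$156,856 × 200%/4⌋ = $78,428; SL = ⌊$116,156/3⌋ = $38,718 → take DB $78,428. Book value $78,428.
Year 3: DB = ⌊$78,428 × 200%/4⌋ = $39,214; SL = ⌊$37,728/2⌋ = $18,864 → take DB $39,214, capped at $37,728. Book value $40,700.

$40,700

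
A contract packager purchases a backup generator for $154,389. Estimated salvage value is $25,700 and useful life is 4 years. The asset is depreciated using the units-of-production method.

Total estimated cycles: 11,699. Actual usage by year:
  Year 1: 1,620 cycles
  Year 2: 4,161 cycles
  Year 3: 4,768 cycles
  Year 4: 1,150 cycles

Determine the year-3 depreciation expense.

Depreciable base = $154,389 − $25,700 = $128,689.
Rate = $128,689 / 11,699 cycles = $11 per cycle.
Year 1: 1,620 × $11 = $17,820. Book value $136,569.
Year 2: 4,161 × $11 = $45,771. Book value $90,798.
Year 3: 4,768 × $11 = $52,448. Book value $38,350.

$52,448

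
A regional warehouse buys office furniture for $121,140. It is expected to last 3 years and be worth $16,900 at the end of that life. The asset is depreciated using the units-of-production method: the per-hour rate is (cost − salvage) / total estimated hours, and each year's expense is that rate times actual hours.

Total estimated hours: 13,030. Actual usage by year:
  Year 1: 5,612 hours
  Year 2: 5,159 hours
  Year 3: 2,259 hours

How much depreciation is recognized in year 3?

Depreciable base = $121,140 − $16,900 = $104,240.
Rate = $104,240 / 13,030 hours = $8 per hour.
Year 1: 5,612 × $8 = $44,896. Book value $76,244.
Year 2: 5,159 × $8 = $41,272. Book value $34,972.
Year 3: 2,259 × $8 = $18,072. Book value $16,900.

$18,072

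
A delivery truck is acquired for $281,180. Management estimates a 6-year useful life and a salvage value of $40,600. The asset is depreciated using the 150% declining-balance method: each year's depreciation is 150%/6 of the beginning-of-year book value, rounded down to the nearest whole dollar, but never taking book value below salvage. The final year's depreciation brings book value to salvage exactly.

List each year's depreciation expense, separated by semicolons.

Depreciable base = $281,180 − $40,600 = $240,580.
Year 1: ⌊$281,180 × 150%/6⌋ = $70,295. Book value $210,885.
Year 2: ⌊$210,885 × 150%/6⌋ = $52,721. Book value $158,164.
Year 3: ⌊$158,164 × 150%/6⌋ = $39,541. Book value $118,623.
Year 4: ⌊$118,623 × 150%/6⌋ = $29,655. Book value $88,968.
Year 5: ⌊$88,968 × 150%/6⌋ = $22,242. Book value $66,726.
Year 6 (final): $66,726 − $40,600 = $26,126. Book value $40,600.

$70,295; $52,721; $39,541; $29,655; $22,242; $26,126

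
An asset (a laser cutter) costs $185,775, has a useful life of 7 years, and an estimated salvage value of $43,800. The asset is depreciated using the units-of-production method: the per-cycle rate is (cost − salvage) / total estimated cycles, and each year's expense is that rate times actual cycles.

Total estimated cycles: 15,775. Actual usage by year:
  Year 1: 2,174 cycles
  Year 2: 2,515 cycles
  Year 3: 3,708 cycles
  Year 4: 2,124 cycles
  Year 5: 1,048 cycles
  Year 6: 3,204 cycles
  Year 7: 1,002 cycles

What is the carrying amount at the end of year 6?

$52,818

Depreciable base = $185,775 − $43,800 = $141,975.
Rate = $141,975 / 15,775 cycles = $9 per cycle.
Year 1: 2,174 × $9 = $19,566. Book value $166,209.
Year 2: 2,515 × $9 = $22,635. Book value $143,574.
Year 3: 3,708 × $9 = $33,372. Book value $110,202.
Year 4: 2,124 × $9 = $19,116. Book value $91,086.
Year 5: 1,048 × $9 = $9,432. Book value $81,654.
Year 6: 3,204 × $9 = $28,836. Book value $52,818.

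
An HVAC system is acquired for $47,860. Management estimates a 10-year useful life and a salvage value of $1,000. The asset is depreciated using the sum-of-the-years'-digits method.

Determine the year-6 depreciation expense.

Depreciable base = $47,860 − $1,000 = $46,860.
Sum of the years' digits = 10+9+8+7+6+5+4+3+2+1 = 55.
Year 1: $46,860 × 10/55 = $8,520. Book value $39,340.
Year 2: $46,860 × 9/55 = $7,668. Book value $31,672.
Year 3: $46,860 × 8/55 = $6,816. Book value $24,856.
Year 4: $46,860 × 7/55 = $5,964. Book value $18,892.
Year 5: $46,860 × 6/55 = $5,112. Book value $13,780.
Year 6: $46,860 × 5/55 = $4,260. Book value $9,520.

$4,260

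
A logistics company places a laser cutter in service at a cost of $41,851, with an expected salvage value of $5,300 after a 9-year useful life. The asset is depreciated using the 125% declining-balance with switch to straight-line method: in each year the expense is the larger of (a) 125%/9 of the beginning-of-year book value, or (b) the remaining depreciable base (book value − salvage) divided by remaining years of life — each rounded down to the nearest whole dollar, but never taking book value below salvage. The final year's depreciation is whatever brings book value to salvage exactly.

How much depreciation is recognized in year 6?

Depreciable base = $41,851 − $5,300 = $36,551.
Year 1: DB = ⌊$41,851 × 125%/9⌋ = $5,812; SL = ⌊$36,551/9⌋ = $4,061 → take DB $5,812. Book value $36,039.
Year 2: DB = ⌊$36,039 × 125%/9⌋ = $5,005; SL = ⌊$30,739/8⌋ = $3,842 → take DB $5,005. Book value $31,034.
Year 3: DB = ⌊$31,034 × 125%/9⌋ = $4,310; SL = ⌊$25,734/7⌋ = $3,676 → take DB $4,310. Book value $26,724.
Year 4: DB = ⌊$26,724 × 125%/9⌋ = $3,711; SL = ⌊$21,424/6⌋ = $3,570 → take DB $3,711. Book value $23,013.
Year 5: DB = ⌊$23,013 × 125%/9⌋ = $3,196; SL = ⌊$17,713/5⌋ = $3,542 → take SL $3,542. Book value $19,471.
Year 6: DB = ⌊$19,471 × 125%/9⌋ = $2,704; SL = ⌊$14,171/4⌋ = $3,542 → take SL $3,542. Book value $15,929.

$3,542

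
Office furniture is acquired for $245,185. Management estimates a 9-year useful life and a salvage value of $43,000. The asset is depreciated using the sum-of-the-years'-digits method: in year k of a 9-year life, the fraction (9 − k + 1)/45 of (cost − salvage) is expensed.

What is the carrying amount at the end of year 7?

Depreciable base = $245,185 − $43,000 = $202,185.
Sum of the years' digits = 9+8+7+6+5+4+3+2+1 = 45.
Year 1: $202,185 × 9/45 = $40,437. Book value $204,748.
Year 2: $202,185 × 8/45 = $35,944. Book value $168,804.
Year 3: $202,185 × 7/45 = $31,451. Book value $137,353.
Year 4: $202,185 × 6/45 = $26,958. Book value $110,395.
Year 5: $202,185 × 5/45 = $22,465. Book value $87,930.
Year 6: $202,185 × 4/45 = $17,972. Book value $69,958.
Year 7: $202,185 × 3/45 = $13,479. Book value $56,479.

$56,479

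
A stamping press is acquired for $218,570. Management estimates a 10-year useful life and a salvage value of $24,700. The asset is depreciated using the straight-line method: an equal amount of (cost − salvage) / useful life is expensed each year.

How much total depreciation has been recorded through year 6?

$116,322

Depreciable base = $218,570 − $24,700 = $193,870.
Annual expense = $193,870 / 10 = $19,387.
End of year 1: book value $199,183.
End of year 2: book value $179,796.
End of year 3: book value $160,409.
End of year 4: book value $141,022.
End of year 5: book value $121,635.
End of year 6: book value $102,248.
Accumulated through year 6 = $218,570 − $102,248 = $116,322.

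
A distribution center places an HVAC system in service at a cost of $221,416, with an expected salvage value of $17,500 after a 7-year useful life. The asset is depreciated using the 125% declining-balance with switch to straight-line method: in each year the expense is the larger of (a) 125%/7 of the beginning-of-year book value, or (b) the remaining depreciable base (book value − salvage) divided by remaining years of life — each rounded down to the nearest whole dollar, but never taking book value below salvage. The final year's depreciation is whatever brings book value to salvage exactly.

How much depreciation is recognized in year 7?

$26,306

Depreciable base = $221,416 − $17,500 = $203,916.
Year 1: DB = ⌊$221,416 × 125%/7⌋ = $39,538; SL = ⌊$203,916/7⌋ = $29,130 → take DB $39,538. Book value $181,878.
Year 2: DB = ⌊$181,878 × 125%/7⌋ = $32,478; SL = ⌊$164,378/6⌋ = $27,396 → take DB $32,478. Book value $149,400.
Year 3: DB = ⌊$149,400 × 125%/7⌋ = $26,678; SL = ⌊$131,900/5⌋ = $26,380 → take DB $26,678. Book value $122,722.
Year 4: DB = ⌊$122,722 × 125%/7⌋ = $21,914; SL = ⌊$105,222/4⌋ = $26,305 → take SL $26,305. Book value $96,417.
Year 5: DB = ⌊$96,417 × 125%/7⌋ = $17,217; SL = ⌊$78,917/3⌋ = $26,305 → take SL $26,305. Book value $70,112.
Year 6: DB = ⌊$70,112 × 125%/7⌋ = $12,520; SL = ⌊$52,612/2⌋ = $26,306 → take SL $26,306. Book value $43,806.
Year 7 (final): $43,806 − $17,500 = $26,306. Book value $17,500.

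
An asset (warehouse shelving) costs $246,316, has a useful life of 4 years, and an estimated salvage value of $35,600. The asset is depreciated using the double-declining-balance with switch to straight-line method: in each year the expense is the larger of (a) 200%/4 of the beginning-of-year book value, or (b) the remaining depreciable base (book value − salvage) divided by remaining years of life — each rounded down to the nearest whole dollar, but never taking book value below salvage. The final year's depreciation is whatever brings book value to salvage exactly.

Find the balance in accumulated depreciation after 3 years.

Depreciable base = $246,316 − $35,600 = $210,716.
Year 1: DB = ⌊$246,316 × 200%/4⌋ = $123,158; SL = ⌊$210,716/4⌋ = $52,679 → take DB $123,158. Book value $123,158.
Year 2: DB = ⌊$123,158 × 200%/4⌋ = $61,579; SL = ⌊$87,558/3⌋ = $29,186 → take DB $61,579. Book value $61,579.
Year 3: DB = ⌊$61,579 × 200%/4⌋ = $30,789; SL = ⌊$25,979/2⌋ = $12,989 → take DB $30,789, capped at $25,979. Book value $35,600.
Accumulated through year 3 = $246,316 − $35,600 = $210,716.

$210,716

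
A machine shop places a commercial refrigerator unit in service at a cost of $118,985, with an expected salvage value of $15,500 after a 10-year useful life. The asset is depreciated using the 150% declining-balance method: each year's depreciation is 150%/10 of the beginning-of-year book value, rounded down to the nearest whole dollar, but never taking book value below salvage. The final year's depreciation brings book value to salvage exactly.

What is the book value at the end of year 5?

Depreciable base = $118,985 − $15,500 = $103,485.
Year 1: ⌊$118,985 × 150%/10⌋ = $17,847. Book value $101,138.
Year 2: ⌊$101,138 × 150%/10⌋ = $15,170. Book value $85,968.
Year 3: ⌊$85,968 × 150%/10⌋ = $12,895. Book value $73,073.
Year 4: ⌊$73,073 × 150%/10⌋ = $10,960. Book value $62,113.
Year 5: ⌊$62,113 × 150%/10⌋ = $9,316. Book value $52,797.

$52,797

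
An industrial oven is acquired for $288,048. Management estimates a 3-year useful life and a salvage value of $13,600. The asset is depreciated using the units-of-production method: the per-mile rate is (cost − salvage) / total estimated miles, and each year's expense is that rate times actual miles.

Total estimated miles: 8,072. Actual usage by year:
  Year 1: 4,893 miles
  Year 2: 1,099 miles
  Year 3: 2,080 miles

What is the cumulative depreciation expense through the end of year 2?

Depreciable base = $288,048 − $13,600 = $274,448.
Rate = $274,448 / 8,072 miles = $34 per mile.
Year 1: 4,893 × $34 = $166,362. Book value $121,686.
Year 2: 1,099 × $34 = $37,366. Book value $84,320.
Accumulated through year 2 = $288,048 − $84,320 = $203,728.

$203,728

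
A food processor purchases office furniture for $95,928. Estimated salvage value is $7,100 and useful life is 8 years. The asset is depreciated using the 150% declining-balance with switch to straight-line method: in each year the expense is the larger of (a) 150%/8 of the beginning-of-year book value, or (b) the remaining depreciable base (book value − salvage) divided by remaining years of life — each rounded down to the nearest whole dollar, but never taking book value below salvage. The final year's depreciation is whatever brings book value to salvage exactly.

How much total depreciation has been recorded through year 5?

Depreciable base = $95,928 − $7,100 = $88,828.
Year 1: DB = ⌊$95,928 × 150%/8⌋ = $17,986; SL = ⌊$88,828/8⌋ = $11,103 → take DB $17,986. Book value $77,942.
Year 2: DB = ⌊$77,942 × 150%/8⌋ = $14,614; SL = ⌊$70,842/7⌋ = $10,120 → take DB $14,614. Book value $63,328.
Year 3: DB = ⌊$63,328 × 150%/8⌋ = $11,874; SL = ⌊$56,228/6⌋ = $9,371 → take DB $11,874. Book value $51,454.
Year 4: DB = ⌊$51,454 × 150%/8⌋ = $9,647; SL = ⌊$44,354/5⌋ = $8,870 → take DB $9,647. Book value $41,807.
Year 5: DB = ⌊$41,807 × 150%/8⌋ = $7,838; SL = ⌊$34,707/4⌋ = $8,676 → take SL $8,676. Book value $33,131.
Accumulated through year 5 = $95,928 − $33,131 = $62,797.

$62,797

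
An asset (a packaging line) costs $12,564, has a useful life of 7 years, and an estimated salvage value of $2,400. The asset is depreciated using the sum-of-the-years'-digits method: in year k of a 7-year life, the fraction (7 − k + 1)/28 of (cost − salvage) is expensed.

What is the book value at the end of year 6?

Depreciable base = $12,564 − $2,400 = $10,164.
Sum of the years' digits = 7+6+5+4+3+2+1 = 28.
Year 1: $10,164 × 7/28 = $2,541. Book value $10,023.
Year 2: $10,164 × 6/28 = $2,178. Book value $7,845.
Year 3: $10,164 × 5/28 = $1,815. Book value $6,030.
Year 4: $10,164 × 4/28 = $1,452. Book value $4,578.
Year 5: $10,164 × 3/28 = $1,089. Book value $3,489.
Year 6: $10,164 × 2/28 = $726. Book value $2,763.

$2,763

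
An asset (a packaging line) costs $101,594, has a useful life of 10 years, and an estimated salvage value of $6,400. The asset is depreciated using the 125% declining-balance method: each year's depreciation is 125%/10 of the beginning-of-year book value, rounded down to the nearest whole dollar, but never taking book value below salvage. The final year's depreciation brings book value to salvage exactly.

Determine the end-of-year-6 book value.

$45,597

Depreciable base = $101,594 − $6,400 = $95,194.
Year 1: ⌊$101,594 × 125%/10⌋ = $12,699. Book value $88,895.
Year 2: ⌊$88,895 × 125%/10⌋ = $11,111. Book value $77,784.
Year 3: ⌊$77,784 × 125%/10⌋ = $9,723. Book value $68,061.
Year 4: ⌊$68,061 × 125%/10⌋ = $8,507. Book value $59,554.
Year 5: ⌊$59,554 × 125%/10⌋ = $7,444. Book value $52,110.
Year 6: ⌊$52,110 × 125%/10⌋ = $6,513. Book value $45,597.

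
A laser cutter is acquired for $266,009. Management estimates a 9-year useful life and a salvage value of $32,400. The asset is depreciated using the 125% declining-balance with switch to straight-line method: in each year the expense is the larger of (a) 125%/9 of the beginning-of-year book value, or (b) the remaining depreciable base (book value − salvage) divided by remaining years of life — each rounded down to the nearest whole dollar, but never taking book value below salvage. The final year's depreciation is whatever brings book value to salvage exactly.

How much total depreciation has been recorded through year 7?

Depreciable base = $266,009 − $32,400 = $233,609.
Year 1: DB = ⌊$266,009 × 125%/9⌋ = $36,945; SL = ⌊$233,609/9⌋ = $25,956 → take DB $36,945. Book value $229,064.
Year 2: DB = ⌊$229,064 × 125%/9⌋ = $31,814; SL = ⌊$196,664/8⌋ = $24,583 → take DB $31,814. Book value $197,250.
Year 3: DB = ⌊$197,250 × 125%/9⌋ = $27,395; SL = ⌊$164,850/7⌋ = $23,550 → take DB $27,395. Book value $169,855.
Year 4: DB = ⌊$169,855 × 125%/9⌋ = $23,590; SL = ⌊$137,455/6⌋ = $22,909 → take DB $23,590. Book value $146,265.
Year 5: DB = ⌊$146,265 × 125%/9⌋ = $20,314; SL = ⌊$113,865/5⌋ = $22,773 → take SL $22,773. Book value $123,492.
Year 6: DB = ⌊$123,492 × 125%/9⌋ = $17,151; SL = ⌊$91,092/4⌋ = $22,773 → take SL $22,773. Book value $100,719.
Year 7: DB = ⌊$100,719 × 125%/9⌋ = $13,988; SL = ⌊$68,319/3⌋ = $22,773 → take SL $22,773. Book value $77,946.
Accumulated through year 7 = $266,009 − $77,946 = $188,063.

$188,063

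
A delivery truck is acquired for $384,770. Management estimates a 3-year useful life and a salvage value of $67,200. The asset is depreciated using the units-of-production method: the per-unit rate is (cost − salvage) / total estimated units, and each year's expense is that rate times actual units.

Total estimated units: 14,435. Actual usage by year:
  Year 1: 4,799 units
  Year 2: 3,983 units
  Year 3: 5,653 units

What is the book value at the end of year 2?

$191,566

Depreciable base = $384,770 − $67,200 = $317,570.
Rate = $317,570 / 14,435 units = $22 per unit.
Year 1: 4,799 × $22 = $105,578. Book value $279,192.
Year 2: 3,983 × $22 = $87,626. Book value $191,566.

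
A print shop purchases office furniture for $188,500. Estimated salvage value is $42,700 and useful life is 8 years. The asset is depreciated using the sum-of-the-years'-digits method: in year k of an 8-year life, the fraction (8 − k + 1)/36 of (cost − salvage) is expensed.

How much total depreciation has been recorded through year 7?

Depreciable base = $188,500 − $42,700 = $145,800.
Sum of the years' digits = 8+7+6+5+4+3+2+1 = 36.
Year 1: $145,800 × 8/36 = $32,400. Book value $156,100.
Year 2: $145,800 × 7/36 = $28,350. Book value $127,750.
Year 3: $145,800 × 6/36 = $24,300. Book value $103,450.
Year 4: $145,800 × 5/36 = $20,250. Book value $83,200.
Year 5: $145,800 × 4/36 = $16,200. Book value $67,000.
Year 6: $145,800 × 3/36 = $12,150. Book value $54,850.
Year 7: $145,800 × 2/36 = $8,100. Book value $46,750.
Accumulated through year 7 = $188,500 − $46,750 = $141,750.

$141,750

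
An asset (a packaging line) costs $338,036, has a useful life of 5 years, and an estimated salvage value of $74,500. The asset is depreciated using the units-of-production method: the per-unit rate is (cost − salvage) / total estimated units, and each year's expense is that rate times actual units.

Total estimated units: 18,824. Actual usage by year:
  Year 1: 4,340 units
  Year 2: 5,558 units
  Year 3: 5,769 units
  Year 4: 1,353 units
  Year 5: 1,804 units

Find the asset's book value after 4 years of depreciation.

Depreciable base = $338,036 − $74,500 = $263,536.
Rate = $263,536 / 18,824 units = $14 per unit.
Year 1: 4,340 × $14 = $60,760. Book value $277,276.
Year 2: 5,558 × $14 = $77,812. Book value $199,464.
Year 3: 5,769 × $14 = $80,766. Book value $118,698.
Year 4: 1,353 × $14 = $18,942. Book value $99,756.

$99,756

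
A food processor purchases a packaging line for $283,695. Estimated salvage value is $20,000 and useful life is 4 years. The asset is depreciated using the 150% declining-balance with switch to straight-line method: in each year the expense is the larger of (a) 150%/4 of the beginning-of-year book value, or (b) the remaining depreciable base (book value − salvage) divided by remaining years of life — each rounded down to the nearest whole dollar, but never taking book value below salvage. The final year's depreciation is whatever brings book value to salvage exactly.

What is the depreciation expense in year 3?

$45,409

Depreciable base = $283,695 − $20,000 = $263,695.
Year 1: DB = ⌊$283,695 × 150%/4⌋ = $106,385; SL = ⌊$263,695/4⌋ = $65,923 → take DB $106,385. Book value $177,310.
Year 2: DB = ⌊$177,310 × 150%/4⌋ = $66,491; SL = ⌊$157,310/3⌋ = $52,436 → take DB $66,491. Book value $110,819.
Year 3: DB = ⌊$110,819 × 150%/4⌋ = $41,557; SL = ⌊$90,819/2⌋ = $45,409 → take SL $45,409. Book value $65,410.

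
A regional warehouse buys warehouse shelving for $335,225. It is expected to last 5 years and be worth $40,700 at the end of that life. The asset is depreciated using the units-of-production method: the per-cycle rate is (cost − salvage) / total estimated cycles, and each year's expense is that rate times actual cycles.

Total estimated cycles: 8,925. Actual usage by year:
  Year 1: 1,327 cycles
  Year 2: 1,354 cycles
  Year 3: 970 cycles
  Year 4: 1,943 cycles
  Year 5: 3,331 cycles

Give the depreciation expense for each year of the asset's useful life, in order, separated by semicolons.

$43,791; $44,682; $32,010; $64,119; $109,923

Depreciable base = $335,225 − $40,700 = $294,525.
Rate = $294,525 / 8,925 cycles = $33 per cycle.
Year 1: 1,327 × $33 = $43,791. Book value $291,434.
Year 2: 1,354 × $33 = $44,682. Book value $246,752.
Year 3: 970 × $33 = $32,010. Book value $214,742.
Year 4: 1,943 × $33 = $64,119. Book value $150,623.
Year 5: 3,331 × $33 = $109,923. Book value $40,700.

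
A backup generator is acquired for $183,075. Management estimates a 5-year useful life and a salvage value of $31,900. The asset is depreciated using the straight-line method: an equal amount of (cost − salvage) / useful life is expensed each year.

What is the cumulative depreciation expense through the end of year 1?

$30,235

Depreciable base = $183,075 − $31,900 = $151,175.
Annual expense = $151,175 / 5 = $30,235.
End of year 1: book value $152,840.
Accumulated through year 1 = $183,075 − $152,840 = $30,235.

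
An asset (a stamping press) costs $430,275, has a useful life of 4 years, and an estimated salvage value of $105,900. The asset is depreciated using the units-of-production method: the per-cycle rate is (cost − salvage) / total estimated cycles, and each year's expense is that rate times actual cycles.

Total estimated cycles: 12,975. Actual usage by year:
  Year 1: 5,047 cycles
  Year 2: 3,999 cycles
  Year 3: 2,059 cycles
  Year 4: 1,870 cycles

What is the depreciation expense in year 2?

Depreciable base = $430,275 − $105,900 = $324,375.
Rate = $324,375 / 12,975 cycles = $25 per cycle.
Year 1: 5,047 × $25 = $126,175. Book value $304,100.
Year 2: 3,999 × $25 = $99,975. Book value $204,125.

$99,975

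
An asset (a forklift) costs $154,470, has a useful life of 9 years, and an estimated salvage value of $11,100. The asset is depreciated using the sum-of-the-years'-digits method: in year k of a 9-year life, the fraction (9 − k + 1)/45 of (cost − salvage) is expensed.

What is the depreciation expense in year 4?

Depreciable base = $154,470 − $11,100 = $143,370.
Sum of the years' digits = 9+8+7+6+5+4+3+2+1 = 45.
Year 1: $143,370 × 9/45 = $28,674. Book value $125,796.
Year 2: $143,370 × 8/45 = $25,488. Book value $100,308.
Year 3: $143,370 × 7/45 = $22,302. Book value $78,006.
Year 4: $143,370 × 6/45 = $19,116. Book value $58,890.

$19,116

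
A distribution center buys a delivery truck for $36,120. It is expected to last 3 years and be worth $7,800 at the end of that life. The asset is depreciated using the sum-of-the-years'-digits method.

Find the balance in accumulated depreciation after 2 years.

$23,600

Depreciable base = $36,120 − $7,800 = $28,320.
Sum of the years' digits = 3+2+1 = 6.
Year 1: $28,320 × 3/6 = $14,160. Book value $21,960.
Year 2: $28,320 × 2/6 = $9,440. Book value $12,520.
Accumulated through year 2 = $36,120 − $12,520 = $23,600.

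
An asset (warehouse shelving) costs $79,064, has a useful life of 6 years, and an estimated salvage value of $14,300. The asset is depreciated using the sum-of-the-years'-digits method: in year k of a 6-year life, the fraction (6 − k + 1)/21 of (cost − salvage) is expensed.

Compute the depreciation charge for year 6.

$3,084

Depreciable base = $79,064 − $14,300 = $64,764.
Sum of the years' digits = 6+5+4+3+2+1 = 21.
Year 1: $64,764 × 6/21 = $18,504. Book value $60,560.
Year 2: $64,764 × 5/21 = $15,420. Book value $45,140.
Year 3: $64,764 × 4/21 = $12,336. Book value $32,804.
Year 4: $64,764 × 3/21 = $9,252. Book value $23,552.
Year 5: $64,764 × 2/21 = $6,168. Book value $17,384.
Year 6: $64,764 × 1/21 = $3,084. Book value $14,300.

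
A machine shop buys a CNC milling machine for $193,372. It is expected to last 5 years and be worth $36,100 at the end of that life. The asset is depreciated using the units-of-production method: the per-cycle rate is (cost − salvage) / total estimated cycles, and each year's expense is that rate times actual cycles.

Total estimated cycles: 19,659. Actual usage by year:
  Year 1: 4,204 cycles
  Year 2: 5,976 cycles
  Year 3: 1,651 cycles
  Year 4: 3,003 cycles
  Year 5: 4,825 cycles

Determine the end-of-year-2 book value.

Depreciable base = $193,372 − $36,100 = $157,272.
Rate = $157,272 / 19,659 cycles = $8 per cycle.
Year 1: 4,204 × $8 = $33,632. Book value $159,740.
Year 2: 5,976 × $8 = $47,808. Book value $111,932.

$111,932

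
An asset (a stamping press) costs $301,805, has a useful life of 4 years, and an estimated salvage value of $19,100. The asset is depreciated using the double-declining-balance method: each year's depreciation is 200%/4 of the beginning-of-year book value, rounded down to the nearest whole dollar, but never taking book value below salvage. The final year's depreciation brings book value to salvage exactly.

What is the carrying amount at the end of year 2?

Depreciable base = $301,805 − $19,100 = $282,705.
Year 1: ⌊$301,805 × 200%/4⌋ = $150,902. Book value $150,903.
Year 2: ⌊$150,903 × 200%/4⌋ = $75,451. Book value $75,452.

$75,452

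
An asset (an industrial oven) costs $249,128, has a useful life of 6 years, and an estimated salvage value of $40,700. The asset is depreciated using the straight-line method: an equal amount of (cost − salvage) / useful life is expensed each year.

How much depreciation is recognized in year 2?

Depreciable base = $249,128 − $40,700 = $208,428.
Annual expense = $208,428 / 6 = $34,738.

$34,738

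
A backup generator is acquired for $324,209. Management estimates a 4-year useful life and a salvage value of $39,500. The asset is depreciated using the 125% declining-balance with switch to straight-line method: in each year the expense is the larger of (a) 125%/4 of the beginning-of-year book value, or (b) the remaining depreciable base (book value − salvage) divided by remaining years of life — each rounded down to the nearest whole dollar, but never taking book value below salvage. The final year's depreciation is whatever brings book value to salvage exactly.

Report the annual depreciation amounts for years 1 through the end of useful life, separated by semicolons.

$101,315; $69,654; $56,870; $56,870

Depreciable base = $324,209 − $39,500 = $284,709.
Year 1: DB = ⌊$324,209 × 125%/4⌋ = $101,315; SL = ⌊$284,709/4⌋ = $71,177 → take DB $101,315. Book value $222,894.
Year 2: DB = ⌊$222,894 × 125%/4⌋ = $69,654; SL = ⌊$183,394/3⌋ = $61,131 → take DB $69,654. Book value $153,240.
Year 3: DB = ⌊$153,240 × 125%/4⌋ = $47,887; SL = ⌊$113,740/2⌋ = $56,870 → take SL $56,870. Book value $96,370.
Year 4 (final): $96,370 − $39,500 = $56,870. Book value $39,500.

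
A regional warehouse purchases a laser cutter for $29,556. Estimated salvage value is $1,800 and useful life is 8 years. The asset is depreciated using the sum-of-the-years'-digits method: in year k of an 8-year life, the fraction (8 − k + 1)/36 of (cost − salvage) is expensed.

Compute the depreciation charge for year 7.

$1,542

Depreciable base = $29,556 − $1,800 = $27,756.
Sum of the years' digits = 8+7+6+5+4+3+2+1 = 36.
Year 1: $27,756 × 8/36 = $6,168. Book value $23,388.
Year 2: $27,756 × 7/36 = $5,397. Book value $17,991.
Year 3: $27,756 × 6/36 = $4,626. Book value $13,365.
Year 4: $27,756 × 5/36 = $3,855. Book value $9,510.
Year 5: $27,756 × 4/36 = $3,084. Book value $6,426.
Year 6: $27,756 × 3/36 = $2,313. Book value $4,113.
Year 7: $27,756 × 2/36 = $1,542. Book value $2,571.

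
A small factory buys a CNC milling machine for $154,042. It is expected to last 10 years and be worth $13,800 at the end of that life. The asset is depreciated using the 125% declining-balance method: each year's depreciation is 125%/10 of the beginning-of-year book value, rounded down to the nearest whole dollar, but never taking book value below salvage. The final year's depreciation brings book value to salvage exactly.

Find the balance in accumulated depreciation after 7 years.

$93,548

Depreciable base = $154,042 − $13,800 = $140,242.
Year 1: ⌊$154,042 × 125%/10⌋ = $19,255. Book value $134,787.
Year 2: ⌊$134,787 × 125%/10⌋ = $16,848. Book value $117,939.
Year 3: ⌊$117,939 × 125%/10⌋ = $14,742. Book value $103,197.
Year 4: ⌊$103,197 × 125%/10⌋ = $12,899. Book value $90,298.
Year 5: ⌊$90,298 × 125%/10⌋ = $11,287. Book value $79,011.
Year 6: ⌊$79,011 × 125%/10⌋ = $9,876. Book value $69,135.
Year 7: ⌊$69,135 × 125%/10⌋ = $8,641. Book value $60,494.
Accumulated through year 7 = $154,042 − $60,494 = $93,548.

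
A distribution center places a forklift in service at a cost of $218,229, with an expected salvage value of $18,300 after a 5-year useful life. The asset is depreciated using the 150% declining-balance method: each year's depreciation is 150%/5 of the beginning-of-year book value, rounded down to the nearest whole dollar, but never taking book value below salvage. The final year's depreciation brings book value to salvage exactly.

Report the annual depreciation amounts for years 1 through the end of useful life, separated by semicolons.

$65,468; $45,828; $32,079; $22,456; $34,098

Depreciable base = $218,229 − $18,300 = $199,929.
Year 1: ⌊$218,229 × 150%/5⌋ = $65,468. Book value $152,761.
Year 2: ⌊$152,761 × 150%/5⌋ = $45,828. Book value $106,933.
Year 3: ⌊$106,933 × 150%/5⌋ = $32,079. Book value $74,854.
Year 4: ⌊$74,854 × 150%/5⌋ = $22,456. Book value $52,398.
Year 5 (final): $52,398 − $18,300 = $34,098. Book value $18,300.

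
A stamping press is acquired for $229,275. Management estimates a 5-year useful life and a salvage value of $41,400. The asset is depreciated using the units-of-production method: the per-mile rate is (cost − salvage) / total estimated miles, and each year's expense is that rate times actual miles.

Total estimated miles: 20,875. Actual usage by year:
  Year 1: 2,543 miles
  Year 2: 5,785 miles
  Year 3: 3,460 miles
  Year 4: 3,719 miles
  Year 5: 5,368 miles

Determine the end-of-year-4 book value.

$89,712

Depreciable base = $229,275 − $41,400 = $187,875.
Rate = $187,875 / 20,875 miles = $9 per mile.
Year 1: 2,543 × $9 = $22,887. Book value $206,388.
Year 2: 5,785 × $9 = $52,065. Book value $154,323.
Year 3: 3,460 × $9 = $31,140. Book value $123,183.
Year 4: 3,719 × $9 = $33,471. Book value $89,712.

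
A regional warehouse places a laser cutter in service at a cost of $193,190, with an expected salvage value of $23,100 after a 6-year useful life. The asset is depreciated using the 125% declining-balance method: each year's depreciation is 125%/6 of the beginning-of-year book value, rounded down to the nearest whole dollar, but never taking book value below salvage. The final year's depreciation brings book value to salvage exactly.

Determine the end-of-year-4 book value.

$75,886

Depreciable base = $193,190 − $23,100 = $170,090.
Year 1: ⌊$193,190 × 125%/6⌋ = $40,247. Book value $152,943.
Year 2: ⌊$152,943 × 125%/6⌋ = $31,863. Book value $121,080.
Year 3: ⌊$121,080 × 125%/6⌋ = $25,225. Book value $95,855.
Year 4: ⌊$95,855 × 125%/6⌋ = $19,969. Book value $75,886.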